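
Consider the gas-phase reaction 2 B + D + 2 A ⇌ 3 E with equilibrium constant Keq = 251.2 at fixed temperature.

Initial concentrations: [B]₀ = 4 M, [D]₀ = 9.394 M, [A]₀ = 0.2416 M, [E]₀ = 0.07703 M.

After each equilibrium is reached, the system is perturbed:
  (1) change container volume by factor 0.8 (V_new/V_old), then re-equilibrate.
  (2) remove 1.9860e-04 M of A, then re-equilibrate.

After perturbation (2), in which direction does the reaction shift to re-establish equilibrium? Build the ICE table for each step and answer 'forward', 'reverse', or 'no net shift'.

Direction: reverse

Q₀ = 5.2097e-05 vs Keq = 251.2 ⇒ Q<K, forward
Step 1:
                    B           D           A           E
  Initial           4       9.394      0.2416     0.07703
  Change        -0.24       -0.12       -0.24        0.36
  Equil          3.76       9.274    0.001592       0.437
  solve Keq expr → x = 0.12; check Q = 251.2
Then change container volume by factor 0.8 (V_new/V_old).
Step 2:
                    B           D           A           E
  Initial         4.7       11.59     0.00199      0.5463
  Change  -3.9527e-04 -1.9764e-04 -3.9527e-04  5.9291e-04
  Equil           4.7       11.59    0.001595      0.5469
  solve Keq expr → x = 1.9764e-04; check Q = 251.2
Then remove 1.9860e-04 M of A.
Step 3:
                    B           D           A           E
  Initial         4.7       11.59    0.001396      0.5469
  Change   1.9723e-04  9.8616e-05  1.9723e-04 -2.9585e-04
  Equil           4.7       11.59    0.001593      0.5466
  solve Keq expr → x = -9.8616e-05; check Q = 251.2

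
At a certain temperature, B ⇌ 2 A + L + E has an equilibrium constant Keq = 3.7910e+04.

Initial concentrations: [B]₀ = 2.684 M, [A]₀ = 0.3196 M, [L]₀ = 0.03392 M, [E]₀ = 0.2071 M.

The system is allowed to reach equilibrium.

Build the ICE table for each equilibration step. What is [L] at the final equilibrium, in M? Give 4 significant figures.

Q₀ = 2.6734e-04 vs Keq = 3.7910e+04 ⇒ Q<K, forward
Step 1:
                  B         A         L         E
  init        2.684    0.3196   0.03392    0.2071
  Δ          -2.677     5.355     2.677     2.677
  eq       0.006642     5.674     2.711     2.884
  solve Keq expr → x = 2.677; check Q = 3.7910e+04

[L]_eq = 2.711 M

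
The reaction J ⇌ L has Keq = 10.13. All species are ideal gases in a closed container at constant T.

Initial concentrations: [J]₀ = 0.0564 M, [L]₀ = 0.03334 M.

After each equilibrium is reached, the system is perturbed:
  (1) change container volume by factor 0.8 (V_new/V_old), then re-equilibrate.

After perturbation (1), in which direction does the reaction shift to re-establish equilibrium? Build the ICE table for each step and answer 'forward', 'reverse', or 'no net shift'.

Q₀ = 0.5911 vs Keq = 10.13 ⇒ Q<K, forward
Step 1:
                    J           L
  init         0.0564     0.03334
  Δ          -0.04834     0.04834
  eq         0.008063     0.08168
  solve Keq expr → x = 0.04834; check Q = 10.13
Then change container volume by factor 0.8 (V_new/V_old).
Step 2:
                    J           L
  init        0.01008      0.1021
  Δ                 0           0
  eq          0.01008      0.1021
  solve Keq expr → x = 0; check Q = 10.13

Direction: no net shift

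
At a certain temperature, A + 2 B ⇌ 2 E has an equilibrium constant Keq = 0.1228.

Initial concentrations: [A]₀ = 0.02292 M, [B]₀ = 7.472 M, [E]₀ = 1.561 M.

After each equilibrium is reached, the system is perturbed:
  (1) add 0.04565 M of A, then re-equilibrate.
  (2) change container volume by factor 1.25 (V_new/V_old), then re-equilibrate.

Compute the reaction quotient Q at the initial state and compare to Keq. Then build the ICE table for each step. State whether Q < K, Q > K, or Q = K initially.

Q₀ = 1.904 vs Keq = 0.1228 ⇒ Q>K, reverse
Step 1:
                    A           B           E
  init        0.02292       7.472       1.561
  Δ            0.1734      0.3469     -0.3469
  eq           0.1964       7.819       1.214
  solve Keq expr → x = -0.1734; check Q = 0.1228
Then add 0.04565 M of A.
Step 2:
                    A           B           E
  init          0.242       7.819       1.214
  Δ          -0.02578    -0.05156     0.05156
  eq           0.2162       7.767       1.266
  solve Keq expr → x = 0.02578; check Q = 0.1228
Then change container volume by factor 1.25 (V_new/V_old).
Step 3:
                    A           B           E
  init          0.173       6.214       1.013
  Δ           0.02205     0.04409    -0.04409
  eq            0.195       6.258      0.9685
  solve Keq expr → x = -0.02205; check Q = 0.1228

Q₀ = 1.904; Q > K (proceeds reverse)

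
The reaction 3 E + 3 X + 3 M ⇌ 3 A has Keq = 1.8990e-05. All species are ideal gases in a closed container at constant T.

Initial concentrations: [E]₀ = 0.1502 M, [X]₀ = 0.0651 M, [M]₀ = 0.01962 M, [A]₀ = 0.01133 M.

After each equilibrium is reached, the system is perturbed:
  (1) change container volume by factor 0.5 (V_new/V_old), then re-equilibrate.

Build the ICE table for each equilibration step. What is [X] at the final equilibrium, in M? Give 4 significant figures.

Q₀ = 2.0599e+05 vs Keq = 1.8990e-05 ⇒ Q>K, reverse
Step 1:
                    E           X           M           A
  init         0.1502      0.0651     0.01962     0.01133
  Δ           0.01132     0.01132     0.01132    -0.01132
  eq           0.1615     0.07642     0.03094  1.0189e-05
  solve Keq expr → x = -0.003773; check Q = 1.8990e-05
Then change container volume by factor 0.5 (V_new/V_old).
Step 2:
                    E           X           M           A
  init          0.323      0.1528     0.06188  2.0378e-05
  Δ       -6.1005e-05 -6.1005e-05 -6.1005e-05  6.1005e-05
  eq            0.323      0.1528     0.06182  8.1382e-05
  solve Keq expr → x = 2.0335e-05; check Q = 1.8990e-05

[X]_eq = 0.1528 M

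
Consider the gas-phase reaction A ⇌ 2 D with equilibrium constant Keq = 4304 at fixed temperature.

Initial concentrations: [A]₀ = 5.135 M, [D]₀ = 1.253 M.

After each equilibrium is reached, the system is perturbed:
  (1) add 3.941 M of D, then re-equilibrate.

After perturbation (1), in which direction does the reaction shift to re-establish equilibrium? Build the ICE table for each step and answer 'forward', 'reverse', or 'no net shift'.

Direction: reverse

Q₀ = 0.3057 vs Keq = 4304 ⇒ Q<K, forward
Step 1:
                   A          D
  Initial      5.135      1.253
  Change      -5.104      10.21
  Equil      0.03052      11.46
  solve Keq expr → x = 5.104; check Q = 4304
Then add 3.941 M of D.
Step 2:
                   A          D
  Initial    0.03052       15.4
  Change     0.02425    -0.0485
  Equil      0.05478      15.35
  solve Keq expr → x = -0.02425; check Q = 4304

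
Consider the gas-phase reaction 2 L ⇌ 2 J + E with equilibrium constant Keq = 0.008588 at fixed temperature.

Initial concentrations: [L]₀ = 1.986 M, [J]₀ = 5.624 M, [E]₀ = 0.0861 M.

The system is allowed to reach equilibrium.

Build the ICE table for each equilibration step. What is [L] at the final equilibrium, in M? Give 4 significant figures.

Q₀ = 0.6905 vs Keq = 0.008588 ⇒ Q>K, reverse
Step 1:
                    L           J           E
  Initial       1.986       5.624      0.0861
  Change       0.1695     -0.1695    -0.08476
  Equil         2.156       5.454    0.001341
  solve Keq expr → x = -0.08476; check Q = 0.008588

[L]_eq = 2.156 M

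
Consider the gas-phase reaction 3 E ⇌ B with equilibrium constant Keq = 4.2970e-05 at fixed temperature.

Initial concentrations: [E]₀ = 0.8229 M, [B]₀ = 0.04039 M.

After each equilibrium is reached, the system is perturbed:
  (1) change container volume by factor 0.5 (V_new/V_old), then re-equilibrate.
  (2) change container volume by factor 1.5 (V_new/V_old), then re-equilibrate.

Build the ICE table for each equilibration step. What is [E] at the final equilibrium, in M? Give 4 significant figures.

[E]_eq = 1.259 M

Q₀ = 0.07248 vs Keq = 4.2970e-05 ⇒ Q>K, reverse
Step 1:
                    E           B
  I            0.8229     0.04039
  C            0.1211    -0.04035
  E             0.944  3.6143e-05
  solve Keq expr → x = -0.04035; check Q = 4.2970e-05
Then change container volume by factor 0.5 (V_new/V_old).
Step 2:
                    E           B
  I             1.888  7.2287e-05
  C       -6.4968e-04  2.1656e-04
  E             1.887  2.8885e-04
  solve Keq expr → x = 2.1656e-04; check Q = 4.2970e-05
Then change container volume by factor 1.5 (V_new/V_old).
Step 3:
                    E           B
  I             1.258  1.9257e-04
  C        3.2075e-04 -1.0692e-04
  E             1.259  8.5650e-05
  solve Keq expr → x = -1.0692e-04; check Q = 4.2970e-05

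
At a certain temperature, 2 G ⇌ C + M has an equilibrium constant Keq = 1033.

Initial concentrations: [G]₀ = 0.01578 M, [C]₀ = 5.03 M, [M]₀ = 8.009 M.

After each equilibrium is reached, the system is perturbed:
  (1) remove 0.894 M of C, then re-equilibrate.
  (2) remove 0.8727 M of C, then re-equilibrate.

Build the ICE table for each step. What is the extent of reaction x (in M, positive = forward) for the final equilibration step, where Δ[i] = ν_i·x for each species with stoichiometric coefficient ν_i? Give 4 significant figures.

Q₀ = 1.6178e+05 vs Keq = 1033 ⇒ Q>K, reverse
Step 1:
                   G          C          M
  I          0.01578       5.03      8.009
  C           0.1788   -0.08942   -0.08942
  E           0.1946      4.941       7.92
  solve Keq expr → x = -0.08942; check Q = 1033
Then remove 0.894 M of C.
Step 2:
                   G          C          M
  I           0.1946      4.047       7.92
  C         -0.01819   0.009094   0.009094
  E           0.1764      4.056      7.929
  solve Keq expr → x = 0.009094; check Q = 1033
Then remove 0.8727 M of C.
Step 3:
                   G          C          M
  I           0.1764      3.183      7.929
  C         -0.01979   0.009895   0.009895
  E           0.1566      3.193      7.939
  solve Keq expr → x = 0.009895; check Q = 1033

x = 0.009895 M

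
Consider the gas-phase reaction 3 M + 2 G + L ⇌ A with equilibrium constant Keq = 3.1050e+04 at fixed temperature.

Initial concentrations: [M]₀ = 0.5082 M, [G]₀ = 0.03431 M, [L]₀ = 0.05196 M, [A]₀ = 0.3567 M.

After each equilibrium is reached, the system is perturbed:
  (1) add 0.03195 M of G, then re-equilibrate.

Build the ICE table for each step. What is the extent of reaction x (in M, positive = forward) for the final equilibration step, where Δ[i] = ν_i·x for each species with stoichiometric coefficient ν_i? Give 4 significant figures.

x = 0.01098 M

Q₀ = 4.4431e+04 vs Keq = 3.1050e+04 ⇒ Q>K, reverse
Step 1:
                   M          G          L          A
  init        0.5082    0.03431    0.05196     0.3567
  Δ          0.00725   0.004833   0.002417  -0.002417
  eq          0.5155    0.03914    0.05438     0.3543
  solve Keq expr → x = -0.002417; check Q = 3.1050e+04
Then add 0.03195 M of G.
Step 2:
                   M          G          L          A
  init        0.5155    0.07109    0.05438     0.3543
  Δ         -0.03295   -0.02197   -0.01098    0.01098
  eq          0.4825    0.04913    0.04339     0.3653
  solve Keq expr → x = 0.01098; check Q = 3.1050e+04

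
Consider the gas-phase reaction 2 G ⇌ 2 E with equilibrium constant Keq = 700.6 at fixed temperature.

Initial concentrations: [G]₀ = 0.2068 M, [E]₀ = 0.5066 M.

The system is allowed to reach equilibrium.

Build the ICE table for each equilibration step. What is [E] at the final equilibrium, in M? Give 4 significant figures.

Q₀ = 6.001 vs Keq = 700.6 ⇒ Q<K, forward
Step 1:
                    G           E
  Initial      0.2068      0.5066
  Change      -0.1808      0.1808
  Equil       0.02597      0.6874
  solve Keq expr → x = 0.09041; check Q = 700.6

[E]_eq = 0.6874 M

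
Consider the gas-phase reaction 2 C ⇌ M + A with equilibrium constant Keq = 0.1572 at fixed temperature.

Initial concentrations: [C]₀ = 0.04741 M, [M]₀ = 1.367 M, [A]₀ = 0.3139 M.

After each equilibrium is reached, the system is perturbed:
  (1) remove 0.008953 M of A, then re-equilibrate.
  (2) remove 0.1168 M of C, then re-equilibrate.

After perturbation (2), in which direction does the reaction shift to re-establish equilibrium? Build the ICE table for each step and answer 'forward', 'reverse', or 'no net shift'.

Direction: reverse

Q₀ = 190.9 vs Keq = 0.1572 ⇒ Q>K, reverse
Step 1:
                    C           M           A
  init        0.04741       1.367      0.3139
  Δ             0.532      -0.266      -0.266
  eq           0.5794       1.101     0.04792
  solve Keq expr → x = -0.266; check Q = 0.1572
Then remove 0.008953 M of A.
Step 2:
                    C           M           A
  init         0.5794       1.101     0.03897
  Δ          -0.01308    0.006542    0.006542
  eq           0.5663       1.108     0.04551
  solve Keq expr → x = 0.006542; check Q = 0.1572
Then remove 0.1168 M of C.
Step 3:
                    C           M           A
  init         0.4495       1.108     0.04551
  Δ           0.02607    -0.01303    -0.01303
  eq           0.4755       1.095     0.03248
  solve Keq expr → x = -0.01303; check Q = 0.1572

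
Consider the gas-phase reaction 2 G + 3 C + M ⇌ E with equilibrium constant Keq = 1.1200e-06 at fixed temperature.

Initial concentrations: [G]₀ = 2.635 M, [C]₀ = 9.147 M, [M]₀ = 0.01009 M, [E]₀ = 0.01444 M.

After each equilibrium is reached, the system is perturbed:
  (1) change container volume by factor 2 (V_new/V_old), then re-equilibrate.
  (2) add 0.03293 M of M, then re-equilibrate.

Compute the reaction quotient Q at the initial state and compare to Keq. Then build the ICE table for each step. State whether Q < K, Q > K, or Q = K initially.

Q₀ = 2.6933e-04 vs Keq = 1.1200e-06 ⇒ Q>K, reverse
Step 1:
                    G           C           M           E
  I             2.635       9.147     0.01009     0.01444
  C           0.02858     0.04287     0.01429    -0.01429
  E             2.664        9.19     0.02438  1.5035e-04
  solve Keq expr → x = -0.01429; check Q = 1.1200e-06
Then change container volume by factor 2 (V_new/V_old).
Step 2:
                    G           C           M           E
  I             1.332       4.595     0.01219  7.5175e-05
  C        1.4562e-04  2.1843e-04  7.2811e-05 -7.2811e-05
  E             1.332       4.595     0.01226  2.3641e-06
  solve Keq expr → x = -7.2811e-05; check Q = 1.1200e-06
Then add 0.03293 M of M.
Step 3:
                    G           C           M           E
  I             1.332       4.595     0.04519  2.3641e-06
  C       -1.2694e-05 -1.9041e-05 -6.3471e-06  6.3471e-06
  E             1.332       4.595     0.04519  8.7112e-06
  solve Keq expr → x = 6.3471e-06; check Q = 1.1200e-06

Q₀ = 2.6933e-04; Q > K (proceeds reverse)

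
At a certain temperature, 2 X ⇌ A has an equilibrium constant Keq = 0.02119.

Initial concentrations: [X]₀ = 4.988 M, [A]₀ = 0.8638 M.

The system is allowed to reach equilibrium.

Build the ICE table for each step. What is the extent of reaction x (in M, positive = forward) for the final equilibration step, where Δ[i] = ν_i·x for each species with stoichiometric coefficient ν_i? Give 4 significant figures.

Q₀ = 0.03472 vs Keq = 0.02119 ⇒ Q>K, reverse
Step 1:
                  X         A
  I           4.988    0.8638
  C          0.4667   -0.2333
  E           5.455    0.6305
  solve Keq expr → x = -0.2333; check Q = 0.02119

x = -0.2333 M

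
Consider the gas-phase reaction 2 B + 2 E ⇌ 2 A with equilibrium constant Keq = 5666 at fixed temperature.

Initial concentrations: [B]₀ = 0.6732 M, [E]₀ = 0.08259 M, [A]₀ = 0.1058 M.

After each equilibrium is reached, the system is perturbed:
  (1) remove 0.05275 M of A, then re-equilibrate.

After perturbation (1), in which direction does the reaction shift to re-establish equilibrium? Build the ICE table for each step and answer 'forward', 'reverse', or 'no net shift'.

Direction: forward

Q₀ = 3.621 vs Keq = 5666 ⇒ Q<K, forward
Step 1:
                   B          E          A
  Initial     0.6732    0.08259     0.1058
  Change    -0.07847   -0.07847    0.07847
  Equil       0.5947   0.004116     0.1843
  solve Keq expr → x = 0.03924; check Q = 5666
Then remove 0.05275 M of A.
Step 2:
                   B          E          A
  Initial     0.5947   0.004116     0.1315
  Change   -0.001147  -0.001147   0.001147
  Equil       0.5936   0.002969     0.1327
  solve Keq expr → x = 5.7349e-04; check Q = 5666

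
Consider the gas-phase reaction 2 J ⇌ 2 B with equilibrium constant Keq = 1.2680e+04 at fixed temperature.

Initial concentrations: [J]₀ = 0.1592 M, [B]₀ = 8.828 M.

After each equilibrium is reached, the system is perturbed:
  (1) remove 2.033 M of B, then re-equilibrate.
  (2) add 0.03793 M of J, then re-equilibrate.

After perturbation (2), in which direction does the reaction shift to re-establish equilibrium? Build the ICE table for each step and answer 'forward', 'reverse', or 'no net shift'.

Direction: forward

Q₀ = 3075 vs Keq = 1.2680e+04 ⇒ Q<K, forward
Step 1:
                   J          B
  I           0.1592      8.828
  C         -0.08009    0.08009
  E          0.07911      8.908
  solve Keq expr → x = 0.04005; check Q = 1.2680e+04
Then remove 2.033 M of B.
Step 2:
                   J          B
  I          0.07911      6.875
  C          -0.0179     0.0179
  E          0.06121      6.893
  solve Keq expr → x = 0.008948; check Q = 1.2680e+04
Then add 0.03793 M of J.
Step 3:
                   J          B
  I          0.09914      6.893
  C          -0.0376     0.0376
  E          0.06155      6.931
  solve Keq expr → x = 0.0188; check Q = 1.2680e+04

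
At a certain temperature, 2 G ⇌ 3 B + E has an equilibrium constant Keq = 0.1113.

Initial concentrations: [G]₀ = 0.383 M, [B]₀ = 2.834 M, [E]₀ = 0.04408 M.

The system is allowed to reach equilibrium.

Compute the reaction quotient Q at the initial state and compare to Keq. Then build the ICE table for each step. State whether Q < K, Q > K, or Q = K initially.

Q₀ = 6.84 vs Keq = 0.1113 ⇒ Q>K, reverse
Step 1:
                    G           B           E
  I             0.383       2.834     0.04408
  C           0.08569     -0.1285    -0.04285
  E            0.4687       2.705    0.001235
  solve Keq expr → x = -0.04285; check Q = 0.1113

Q₀ = 6.84; Q > K (proceeds reverse)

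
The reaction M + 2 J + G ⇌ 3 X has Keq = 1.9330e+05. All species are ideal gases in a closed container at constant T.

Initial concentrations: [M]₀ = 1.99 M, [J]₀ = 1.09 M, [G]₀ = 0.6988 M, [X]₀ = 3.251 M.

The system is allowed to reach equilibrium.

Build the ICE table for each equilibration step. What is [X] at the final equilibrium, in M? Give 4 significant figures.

Q₀ = 20.8 vs Keq = 1.9330e+05 ⇒ Q<K, forward
Step 1:
                   M          J          G          X
  init          1.99       1.09     0.6988      3.251
  Δ          -0.5215     -1.043    -0.5215      1.564
  eq           1.469    0.04709     0.1773      4.815
  solve Keq expr → x = 0.5215; check Q = 1.9330e+05

[X]_eq = 4.815 M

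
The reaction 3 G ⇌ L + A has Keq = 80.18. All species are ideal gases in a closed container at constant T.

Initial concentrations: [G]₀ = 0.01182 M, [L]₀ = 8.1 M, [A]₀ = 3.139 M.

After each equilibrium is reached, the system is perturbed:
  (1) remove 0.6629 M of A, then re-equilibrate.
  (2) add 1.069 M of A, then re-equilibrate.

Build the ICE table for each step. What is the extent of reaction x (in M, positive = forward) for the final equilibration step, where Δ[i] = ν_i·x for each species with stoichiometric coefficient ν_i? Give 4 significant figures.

x = -0.02685 M

Q₀ = 1.5397e+07 vs Keq = 80.18 ⇒ Q>K, reverse
Step 1:
                  G         L         A
  Initial   0.01182       8.1     3.139
  Change     0.6481    -0.216    -0.216
  Equil      0.6599     7.884     2.923
  solve Keq expr → x = -0.216; check Q = 80.18
Then remove 0.6629 M of A.
Step 2:
                  G         L         A
  Initial    0.6599     7.884      2.26
  Change   -0.05222   0.01741   0.01741
  Equil      0.6077     7.901     2.277
  solve Keq expr → x = 0.01741; check Q = 80.18
Then add 1.069 M of A.
Step 3:
                  G         L         A
  Initial    0.6077     7.901     3.346
  Change    0.08054  -0.02685  -0.02685
  Equil      0.6883     7.875      3.32
  solve Keq expr → x = -0.02685; check Q = 80.18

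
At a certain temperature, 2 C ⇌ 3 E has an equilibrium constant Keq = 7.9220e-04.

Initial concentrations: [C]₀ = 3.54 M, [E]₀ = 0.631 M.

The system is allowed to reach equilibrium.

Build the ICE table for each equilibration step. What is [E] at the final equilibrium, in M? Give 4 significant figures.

Q₀ = 0.02005 vs Keq = 7.9220e-04 ⇒ Q>K, reverse
Step 1:
                  C         E
  I            3.54     0.631
  C          0.2702   -0.4053
  E            3.81    0.2257
  solve Keq expr → x = -0.1351; check Q = 7.9220e-04

[E]_eq = 0.2257 M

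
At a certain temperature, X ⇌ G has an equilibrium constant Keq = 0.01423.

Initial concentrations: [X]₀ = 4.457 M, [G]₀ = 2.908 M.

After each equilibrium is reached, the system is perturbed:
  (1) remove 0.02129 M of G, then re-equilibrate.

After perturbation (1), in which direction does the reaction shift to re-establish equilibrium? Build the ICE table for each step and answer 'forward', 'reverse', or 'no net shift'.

Direction: forward

Q₀ = 0.6525 vs Keq = 0.01423 ⇒ Q>K, reverse
Step 1:
                  X         G
  I           4.457     2.908
  C           2.805    -2.805
  E           7.262    0.1033
  solve Keq expr → x = -2.805; check Q = 0.01423
Then remove 0.02129 M of G.
Step 2:
                  X         G
  I           7.262   0.08204
  C        -0.02099   0.02099
  E           7.241     0.103
  solve Keq expr → x = 0.02099; check Q = 0.01423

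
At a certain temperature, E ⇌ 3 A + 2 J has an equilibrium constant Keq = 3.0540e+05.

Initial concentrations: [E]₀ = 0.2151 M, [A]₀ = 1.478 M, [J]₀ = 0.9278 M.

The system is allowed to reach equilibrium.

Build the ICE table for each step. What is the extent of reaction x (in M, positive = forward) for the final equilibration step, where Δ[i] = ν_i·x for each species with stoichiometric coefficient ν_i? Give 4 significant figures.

Q₀ = 12.92 vs Keq = 3.0540e+05 ⇒ Q<K, forward
Step 1:
                  E         A         J
  init       0.2151     1.478    0.9278
  Δ          -0.215    0.6451    0.4301
  eq      5.7781e-05     2.123     1.358
  solve Keq expr → x = 0.215; check Q = 3.0540e+05

x = 0.215 M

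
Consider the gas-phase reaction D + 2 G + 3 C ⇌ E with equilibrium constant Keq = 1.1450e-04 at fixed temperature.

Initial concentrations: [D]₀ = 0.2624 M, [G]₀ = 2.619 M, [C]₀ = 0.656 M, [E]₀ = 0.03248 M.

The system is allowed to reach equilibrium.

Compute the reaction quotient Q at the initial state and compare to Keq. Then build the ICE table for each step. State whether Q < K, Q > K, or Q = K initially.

Q₀ = 0.06392; Q > K (proceeds reverse)

Q₀ = 0.06392 vs Keq = 1.1450e-04 ⇒ Q>K, reverse
Step 1:
                  D         G         C         E
  I          0.2624     2.619     0.656   0.03248
  C         0.03238   0.06475   0.09713  -0.03238
  E          0.2948     2.684    0.7531 1.0385e-04
  solve Keq expr → x = -0.03238; check Q = 1.1450e-04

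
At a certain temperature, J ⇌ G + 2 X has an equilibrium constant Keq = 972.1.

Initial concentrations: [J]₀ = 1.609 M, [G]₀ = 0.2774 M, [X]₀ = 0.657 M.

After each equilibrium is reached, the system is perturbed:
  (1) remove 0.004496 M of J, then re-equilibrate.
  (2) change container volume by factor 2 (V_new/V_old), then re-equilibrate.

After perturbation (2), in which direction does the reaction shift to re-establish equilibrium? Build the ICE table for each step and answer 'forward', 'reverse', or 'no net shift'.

Direction: forward

Q₀ = 0.07442 vs Keq = 972.1 ⇒ Q<K, forward
Step 1:
                   J          G          X
  init         1.609     0.2774      0.657
  Δ           -1.581      1.581      3.162
  eq         0.02789      1.859      3.819
  solve Keq expr → x = 1.581; check Q = 972.1
Then remove 0.004496 M of J.
Step 2:
                   J          G          X
  init       0.02339      1.859      3.819
  Δ         0.004306  -0.004306  -0.008612
  eq          0.0277      1.854      3.811
  solve Keq expr → x = -0.004306; check Q = 972.1
Then change container volume by factor 2 (V_new/V_old).
Step 3:
                   J          G          X
  init       0.01385     0.9271      1.905
  Δ         -0.01027    0.01027    0.02054
  eq        0.003576     0.9374      1.926
  solve Keq expr → x = 0.01027; check Q = 972.1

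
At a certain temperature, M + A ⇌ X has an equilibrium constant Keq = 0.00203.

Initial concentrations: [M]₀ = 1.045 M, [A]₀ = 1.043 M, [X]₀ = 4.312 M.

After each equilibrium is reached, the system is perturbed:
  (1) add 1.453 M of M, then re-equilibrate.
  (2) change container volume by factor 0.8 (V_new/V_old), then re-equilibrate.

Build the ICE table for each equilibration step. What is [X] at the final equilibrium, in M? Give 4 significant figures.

Q₀ = 3.956 vs Keq = 0.00203 ⇒ Q>K, reverse
Step 1:
                    M           A           X
  init          1.045       1.043       4.312
  Δ             4.255       4.255      -4.255
  eq              5.3       5.298       0.057
  solve Keq expr → x = -4.255; check Q = 0.00203
Then add 1.453 M of M.
Step 2:
                    M           A           X
  init          6.753       5.298       0.057
  Δ          -0.01525    -0.01525     0.01525
  eq            6.738       5.283     0.07226
  solve Keq expr → x = 0.01525; check Q = 0.00203
Then change container volume by factor 0.8 (V_new/V_old).
Step 3:
                    M           A           X
  init          8.422       6.603     0.09032
  Δ          -0.02191    -0.02191     0.02191
  eq              8.4       6.582      0.1122
  solve Keq expr → x = 0.02191; check Q = 0.00203

[X]_eq = 0.1122 M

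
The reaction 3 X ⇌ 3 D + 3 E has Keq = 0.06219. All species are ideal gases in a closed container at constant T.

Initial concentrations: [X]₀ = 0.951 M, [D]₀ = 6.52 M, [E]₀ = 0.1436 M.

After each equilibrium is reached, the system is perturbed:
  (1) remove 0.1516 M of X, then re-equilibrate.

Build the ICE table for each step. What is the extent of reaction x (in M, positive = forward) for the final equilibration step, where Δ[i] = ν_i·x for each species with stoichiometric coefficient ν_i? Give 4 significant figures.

x = -0.002905 M

Q₀ = 0.9543 vs Keq = 0.06219 ⇒ Q>K, reverse
Step 1:
                   X          D          E
  init         0.951       6.52     0.1436
  Δ          0.08016   -0.08016   -0.08016
  eq           1.031       6.44    0.06344
  solve Keq expr → x = -0.02672; check Q = 0.06219
Then remove 0.1516 M of X.
Step 2:
                   X          D          E
  init        0.8796       6.44    0.06344
  Δ         0.008716  -0.008716  -0.008716
  eq          0.8883      6.431    0.05472
  solve Keq expr → x = -0.002905; check Q = 0.06219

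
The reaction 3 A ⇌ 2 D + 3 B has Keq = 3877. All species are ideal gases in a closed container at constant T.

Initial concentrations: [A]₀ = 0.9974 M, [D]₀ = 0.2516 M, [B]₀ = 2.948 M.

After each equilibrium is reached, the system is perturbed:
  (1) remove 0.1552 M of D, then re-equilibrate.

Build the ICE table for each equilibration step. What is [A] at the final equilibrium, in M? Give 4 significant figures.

Q₀ = 1.635 vs Keq = 3877 ⇒ Q<K, forward
Step 1:
                    A           D           B
  I            0.9974      0.2516       2.948
  C           -0.7952      0.5301      0.7952
  E            0.2022      0.7817       3.743
  solve Keq expr → x = 0.2651; check Q = 3877
Then remove 0.1552 M of D.
Step 2:
                    A           D           B
  I            0.2022      0.6265       3.743
  C          -0.02369      0.0158     0.02369
  E            0.1785      0.6423       3.767
  solve Keq expr → x = 0.007898; check Q = 3877

[A]_eq = 0.1785 M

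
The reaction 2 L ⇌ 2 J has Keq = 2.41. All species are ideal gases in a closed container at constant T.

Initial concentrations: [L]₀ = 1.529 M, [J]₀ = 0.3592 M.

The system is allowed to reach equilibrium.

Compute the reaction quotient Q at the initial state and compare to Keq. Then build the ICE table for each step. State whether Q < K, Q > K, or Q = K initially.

Q₀ = 0.05519 vs Keq = 2.41 ⇒ Q<K, forward
Step 1:
                   L          J
  Initial      1.529     0.3592
  Change     -0.7892     0.7892
  Equil       0.7398      1.148
  solve Keq expr → x = 0.3946; check Q = 2.41

Q₀ = 0.05519; Q < K (proceeds forward)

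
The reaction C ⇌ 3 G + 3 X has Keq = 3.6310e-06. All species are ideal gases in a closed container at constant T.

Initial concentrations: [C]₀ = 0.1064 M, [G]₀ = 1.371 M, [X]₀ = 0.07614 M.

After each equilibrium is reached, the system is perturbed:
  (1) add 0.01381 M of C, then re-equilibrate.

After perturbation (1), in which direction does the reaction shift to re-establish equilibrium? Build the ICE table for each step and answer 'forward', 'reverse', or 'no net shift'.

Q₀ = 0.01069 vs Keq = 3.6310e-06 ⇒ Q>K, reverse
Step 1:
                   C          G          X
  Initial     0.1064      1.371    0.07614
  Change     0.02339   -0.07016   -0.07016
  Equil       0.1298      1.301   0.005982
  solve Keq expr → x = -0.02339; check Q = 3.6310e-06
Then add 0.01381 M of C.
Step 2:
                   C          G          X
  Initial     0.1436      1.301   0.005982
  Change  -6.7711e-05 2.0313e-04 2.0313e-04
  Equil       0.1435      1.301   0.006185
  solve Keq expr → x = 6.7711e-05; check Q = 3.6310e-06

Direction: forward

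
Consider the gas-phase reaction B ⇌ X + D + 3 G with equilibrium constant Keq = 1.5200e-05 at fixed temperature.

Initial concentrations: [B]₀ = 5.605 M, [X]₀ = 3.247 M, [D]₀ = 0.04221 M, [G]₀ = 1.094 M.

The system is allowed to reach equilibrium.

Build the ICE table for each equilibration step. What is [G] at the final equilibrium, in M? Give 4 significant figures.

Q₀ = 0.03202 vs Keq = 1.5200e-05 ⇒ Q>K, reverse
Step 1:
                    B           X           D           G
  Initial       5.605       3.247     0.04221       1.094
  Change      0.04218    -0.04218    -0.04218     -0.1265
  Equil         5.647       3.205  2.9578e-05      0.9675
  solve Keq expr → x = -0.04218; check Q = 1.5200e-05

[G]_eq = 0.9675 M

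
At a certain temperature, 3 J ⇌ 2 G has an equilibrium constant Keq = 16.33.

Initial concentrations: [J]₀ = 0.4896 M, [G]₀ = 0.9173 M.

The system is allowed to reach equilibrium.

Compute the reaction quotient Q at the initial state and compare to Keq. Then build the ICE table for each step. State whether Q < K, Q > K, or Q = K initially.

Q₀ = 7.17 vs Keq = 16.33 ⇒ Q<K, forward
Step 1:
                    J           G
  I            0.4896      0.9173
  C          -0.09972     0.06648
  E            0.3899      0.9838
  solve Keq expr → x = 0.03324; check Q = 16.33

Q₀ = 7.17; Q < K (proceeds forward)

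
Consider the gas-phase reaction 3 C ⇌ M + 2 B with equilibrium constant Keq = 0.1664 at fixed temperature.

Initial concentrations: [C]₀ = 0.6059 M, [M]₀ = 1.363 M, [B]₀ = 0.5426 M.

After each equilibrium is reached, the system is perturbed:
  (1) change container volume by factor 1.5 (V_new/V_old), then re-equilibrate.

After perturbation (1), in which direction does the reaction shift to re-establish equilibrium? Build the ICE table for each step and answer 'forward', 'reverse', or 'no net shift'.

Direction: no net shift

Q₀ = 1.804 vs Keq = 0.1664 ⇒ Q>K, reverse
Step 1:
                  C         M         B
  init       0.6059     1.363    0.5426
  Δ          0.3241    -0.108    -0.216
  eq           0.93     1.255    0.3266
  solve Keq expr → x = -0.108; check Q = 0.1664
Then change container volume by factor 1.5 (V_new/V_old).
Step 2:
                  C         M         B
  init         0.62    0.8367    0.2177
  Δ               0         0         0
  eq           0.62    0.8367    0.2177
  solve Keq expr → x = 0; check Q = 0.1664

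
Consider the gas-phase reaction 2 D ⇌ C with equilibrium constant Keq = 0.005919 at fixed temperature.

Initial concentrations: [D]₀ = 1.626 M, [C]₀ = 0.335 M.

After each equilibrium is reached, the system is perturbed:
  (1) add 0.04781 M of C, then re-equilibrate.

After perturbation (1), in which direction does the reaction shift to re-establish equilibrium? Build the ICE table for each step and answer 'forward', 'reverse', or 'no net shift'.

Direction: reverse

Q₀ = 0.1267 vs Keq = 0.005919 ⇒ Q>K, reverse
Step 1:
                  D         C
  I           1.626     0.335
  C          0.6108   -0.3054
  E           2.237   0.02961
  solve Keq expr → x = -0.3054; check Q = 0.005919
Then add 0.04781 M of C.
Step 2:
                  D         C
  I           2.237   0.07742
  C         0.09072  -0.04536
  E           2.327   0.03206
  solve Keq expr → x = -0.04536; check Q = 0.005919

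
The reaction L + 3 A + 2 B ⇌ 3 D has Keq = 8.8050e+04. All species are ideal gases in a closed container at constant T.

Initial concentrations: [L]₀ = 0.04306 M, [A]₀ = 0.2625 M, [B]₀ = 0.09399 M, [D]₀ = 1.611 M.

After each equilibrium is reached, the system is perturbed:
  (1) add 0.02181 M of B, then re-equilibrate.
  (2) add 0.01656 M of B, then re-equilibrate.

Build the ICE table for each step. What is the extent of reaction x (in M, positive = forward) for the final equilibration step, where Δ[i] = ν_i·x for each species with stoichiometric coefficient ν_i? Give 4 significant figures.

x = 0.002745 M

Q₀ = 6.0766e+05 vs Keq = 8.8050e+04 ⇒ Q>K, reverse
Step 1:
                  L         A         B         D
  I         0.04306    0.2625   0.09399     1.611
  C         0.02139   0.06418   0.04278  -0.06418
  E         0.06445    0.3267    0.1368     1.547
  solve Keq expr → x = -0.02139; check Q = 8.8050e+04
Then add 0.02181 M of B.
Step 2:
                  L         A         B         D
  I         0.06445    0.3267    0.1586     1.547
  C       -0.003908  -0.01172 -0.007815   0.01172
  E         0.06054     0.315    0.1508     1.559
  solve Keq expr → x = 0.003908; check Q = 8.8050e+04
Then add 0.01656 M of B.
Step 3:
                  L         A         B         D
  I         0.06054     0.315    0.1673     1.559
  C       -0.002745 -0.008236  -0.00549  0.008236
  E          0.0578    0.3067    0.1618     1.567
  solve Keq expr → x = 0.002745; check Q = 8.8050e+04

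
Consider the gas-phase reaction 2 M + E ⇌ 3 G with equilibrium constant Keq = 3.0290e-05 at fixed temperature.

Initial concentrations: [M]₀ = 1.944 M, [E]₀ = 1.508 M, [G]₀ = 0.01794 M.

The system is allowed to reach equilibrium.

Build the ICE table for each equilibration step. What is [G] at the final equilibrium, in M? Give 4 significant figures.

Q₀ = 1.0131e-06 vs Keq = 3.0290e-05 ⇒ Q<K, forward
Step 1:
                   M          E          G
  Initial      1.944      1.508    0.01794
  Change    -0.02474   -0.01237    0.03711
  Equil        1.919      1.496    0.05505
  solve Keq expr → x = 0.01237; check Q = 3.0290e-05

[G]_eq = 0.05505 M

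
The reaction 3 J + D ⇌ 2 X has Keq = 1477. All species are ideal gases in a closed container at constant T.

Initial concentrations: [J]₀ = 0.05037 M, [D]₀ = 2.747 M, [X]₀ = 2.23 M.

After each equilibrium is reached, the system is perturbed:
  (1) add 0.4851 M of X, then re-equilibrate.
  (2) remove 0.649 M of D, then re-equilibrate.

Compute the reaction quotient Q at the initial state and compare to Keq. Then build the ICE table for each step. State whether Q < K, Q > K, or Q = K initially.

Q₀ = 1.4166e+04; Q > K (proceeds reverse)

Q₀ = 1.4166e+04 vs Keq = 1477 ⇒ Q>K, reverse
Step 1:
                   J          D          X
  init       0.05037      2.747       2.23
  Δ          0.05523    0.01841   -0.03682
  eq          0.1056      2.765      2.193
  solve Keq expr → x = -0.01841; check Q = 1477
Then add 0.4851 M of X.
Step 2:
                   J          D          X
  init        0.1056      2.765      2.678
  Δ          0.01468   0.004894  -0.009788
  eq          0.1203       2.77      2.668
  solve Keq expr → x = -0.004894; check Q = 1477
Then remove 0.649 M of D.
Step 3:
                   J          D          X
  init        0.1203      2.121      2.668
  Δ          0.01088   0.003627  -0.007253
  eq          0.1312      2.125      2.661
  solve Keq expr → x = -0.003627; check Q = 1477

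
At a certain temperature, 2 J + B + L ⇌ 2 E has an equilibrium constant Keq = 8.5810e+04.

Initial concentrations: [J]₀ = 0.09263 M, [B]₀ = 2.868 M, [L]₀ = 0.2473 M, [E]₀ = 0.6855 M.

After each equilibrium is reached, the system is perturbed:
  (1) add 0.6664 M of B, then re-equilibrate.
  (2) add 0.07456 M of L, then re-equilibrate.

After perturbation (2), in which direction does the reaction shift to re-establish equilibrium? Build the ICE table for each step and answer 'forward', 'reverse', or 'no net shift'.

Direction: forward

Q₀ = 77.22 vs Keq = 8.5810e+04 ⇒ Q<K, forward
Step 1:
                  J         B         L         E
  Initial   0.09263     2.868    0.2473    0.6855
  Change   -0.08913  -0.04457  -0.04457   0.08913
  Equil    0.003495     2.823    0.2027    0.7746
  solve Keq expr → x = 0.04457; check Q = 8.5810e+04
Then add 0.6664 M of B.
Step 2:
                  J         B         L         E
  Initial  0.003495      3.49    0.2027    0.7746
  Change  -3.4853e-04 -1.7427e-04 -1.7427e-04 3.4853e-04
  Equil    0.003147      3.49    0.2026     0.775
  solve Keq expr → x = 1.7427e-04; check Q = 8.5810e+04
Then add 0.07456 M of L.
Step 3:
                  J         B         L         E
  Initial  0.003147      3.49    0.2771     0.775
  Change  -4.5366e-04 -2.2683e-04 -2.2683e-04 4.5366e-04
  Equil    0.002693     3.489    0.2769    0.7754
  solve Keq expr → x = 2.2683e-04; check Q = 8.5810e+04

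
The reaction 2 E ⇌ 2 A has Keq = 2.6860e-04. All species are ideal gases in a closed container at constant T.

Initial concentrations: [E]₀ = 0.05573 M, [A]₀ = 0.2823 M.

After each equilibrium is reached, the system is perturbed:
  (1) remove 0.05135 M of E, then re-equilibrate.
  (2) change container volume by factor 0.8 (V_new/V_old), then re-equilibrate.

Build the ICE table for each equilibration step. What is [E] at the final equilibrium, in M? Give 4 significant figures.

[E]_eq = 0.3526 M

Q₀ = 25.66 vs Keq = 2.6860e-04 ⇒ Q>K, reverse
Step 1:
                  E         A
  I         0.05573    0.2823
  C          0.2768   -0.2768
  E          0.3326  0.005451
  solve Keq expr → x = -0.1384; check Q = 2.6860e-04
Then remove 0.05135 M of E.
Step 2:
                  E         A
  I          0.2812  0.005451
  C       8.2801e-04 -8.2801e-04
  E          0.2821  0.004623
  solve Keq expr → x = -4.1400e-04; check Q = 2.6860e-04
Then change container volume by factor 0.8 (V_new/V_old).
Step 3:
                  E         A
  I          0.3526  0.005778
  C               0         0
  E          0.3526  0.005778
  solve Keq expr → x = 0; check Q = 2.6860e-04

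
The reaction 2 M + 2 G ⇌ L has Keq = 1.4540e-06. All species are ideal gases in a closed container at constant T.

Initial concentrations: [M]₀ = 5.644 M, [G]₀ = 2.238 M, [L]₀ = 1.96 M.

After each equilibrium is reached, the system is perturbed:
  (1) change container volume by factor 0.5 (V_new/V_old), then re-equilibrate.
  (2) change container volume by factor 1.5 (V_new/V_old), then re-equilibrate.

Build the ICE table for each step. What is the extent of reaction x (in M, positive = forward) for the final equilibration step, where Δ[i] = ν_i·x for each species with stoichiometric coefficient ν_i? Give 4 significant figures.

x = -0.03587 M

Q₀ = 0.01228 vs Keq = 1.4540e-06 ⇒ Q>K, reverse
Step 1:
                   M          G          L
  init         5.644      2.238       1.96
  Δ             3.91       3.91     -1.955
  eq           9.554      6.148   0.005016
  solve Keq expr → x = -1.955; check Q = 1.4540e-06
Then change container volume by factor 0.5 (V_new/V_old).
Step 2:
                   M          G          L
  init         19.11       12.3    0.01003
  Δ          -0.1348    -0.1348    0.06738
  eq           18.97      12.16    0.07741
  solve Keq expr → x = 0.06738; check Q = 1.4540e-06
Then change container volume by factor 1.5 (V_new/V_old).
Step 3:
                   M          G          L
  init         12.65      8.107    0.05161
  Δ          0.07173    0.07173   -0.03587
  eq           12.72      8.179    0.01574
  solve Keq expr → x = -0.03587; check Q = 1.4540e-06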